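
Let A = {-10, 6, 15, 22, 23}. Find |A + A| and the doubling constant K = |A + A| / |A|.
K = |A + A| / |A| = 14/5

Enumerate A + A = {a + b : a, b ∈ A}. With |A| = 5, there are |A|^2 = 25 ordered sum pairs; collecting distinct values, A + A = {-20, -4, 5, 12, 13, 21, 28, 29, 30, 37, 38, 44, 45, 46}, so |A + A| = 14. Thus K = 14/5. For comparison, the minimum possible |A + A| over all 5-element sets is 2·5 − 1 = 9 (so min K = 9/5), attained only by arithmetic progressions.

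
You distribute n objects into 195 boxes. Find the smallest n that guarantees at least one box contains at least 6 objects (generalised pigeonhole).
n = (6 − 1)·195 + 1 = 976

By the generalised pigeonhole principle, to guarantee some box contains ≥ r objects we need more than (r − 1) · k objects total. Threshold: n = (r − 1) · k + 1. With r = 6 and k = 195: n = 5 · 195 + 1 = 975 + 1 = 976. For n = 975 = 5 · 195, we can put exactly 5 objects in every box, avoiding 6 in any single one — so 976 is tight.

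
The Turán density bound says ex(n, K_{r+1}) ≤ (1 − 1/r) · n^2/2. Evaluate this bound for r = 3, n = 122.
Turán density bound = (2/3) · 122^2/2 = 14884/3 ≈ 4961.3333

Turán's theorem: ex(n, K_{r+1}) is achieved by the complete r-partite Turán graph T(n, r) with parts as balanced as possible, and is at most (1 − 1/r) · n^2/2. For r = 3, n = 122: the density bound is (2/3) · 14884/2 = 14884/3 ≈ 4961.3333. The integer-valued extremum is e(T(122, 3)) = 4961, which is strictly less than the density bound 14884/3 since 3 ∤ 122 (the parts of T(122, 3) cannot all be equal).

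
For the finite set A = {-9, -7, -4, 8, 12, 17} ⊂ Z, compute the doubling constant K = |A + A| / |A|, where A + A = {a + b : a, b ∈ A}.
K = |A + A| / |A| = 20/6 = 10/3

Enumerate A + A = {a + b : a, b ∈ A}. With |A| = 6, there are |A|^2 = 36 ordered sum pairs; collecting distinct values, A + A = {-18, -16, -14, -13, -11, -8, -1, 1, 3, 4, 5, 8, 10, 13, 16, 20, 24, 25, 29, 34}, so |A + A| = 20. Thus K = 20/6 = 10/3. For comparison, the minimum possible |A + A| over all 6-element sets is 2·6 − 1 = 11 (so min K = 11/6), attained only by arithmetic progressions.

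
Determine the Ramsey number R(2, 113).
R(2, 113) = 113

R(2, k) = k for all k ≥ 2: in a 2-colouring of K_k, either some edge is red (a red K_2) or all edges are blue (a blue K_k). And K_{112} coloured all-blue has no blue K_113, so R(2, 113) > 112. Hence R(2, 113) = 113.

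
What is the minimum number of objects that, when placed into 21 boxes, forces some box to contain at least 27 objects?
n = (27 − 1)·21 + 1 = 547

By the generalised pigeonhole principle, to guarantee some box contains ≥ r objects we need more than (r − 1) · k objects total. Threshold: n = (r − 1) · k + 1. With r = 27 and k = 21: n = 26 · 21 + 1 = 546 + 1 = 547. For n = 546 = 26 · 21, we can put exactly 26 objects in every box, avoiding 27 in any single one — so 547 is tight.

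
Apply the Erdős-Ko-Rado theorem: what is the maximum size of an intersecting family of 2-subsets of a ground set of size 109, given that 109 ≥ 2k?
max |F| = C(108, 1) = 108

Erdős-Ko-Rado (1961): when n ≥ 2k, max |F| = C(n−1, k−1). The bound is attained by the star {A : i ∈ A} for any fixed i ∈ [n]. Here C(109−1, 2−1) = C(108, 1) = 108.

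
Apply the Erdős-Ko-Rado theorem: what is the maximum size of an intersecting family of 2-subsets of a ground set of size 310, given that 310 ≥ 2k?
max |F| = C(309, 1) = 309

The Erdős-Ko-Rado theorem states: for n ≥ 2k, an intersecting family of k-subsets of an n-element set has size at most C(n − 1, k − 1), with equality for 'star' families {A ⊆ [n] : |A| = k, i ∈ A} (fix an element i). For n = 310, k = 2: C(309, 1) = 309.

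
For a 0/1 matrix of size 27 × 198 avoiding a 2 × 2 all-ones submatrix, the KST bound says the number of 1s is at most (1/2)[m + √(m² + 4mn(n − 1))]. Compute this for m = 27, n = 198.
z(27, 198; 2, 2) ≤ (1/2)[27 + √(27² + 4·27·198·197)] = (1/2)[27 + √4213377] = 1039.8256

Kővári–Sós–Turán: let r_1, ..., r_27 be the row sums and z = Σ r_i the total number of 1s. Each pair of columns can share at most one row with both entries 1 (else a 2×2 all-ones block appears), so Σ_i C(r_i, 2) ≤ C(198, 2) = 19503. By convexity Σ_i C(r_i, 2) ≥ 27·C(z/27, 2) = z(z − 27)/(2·27), giving z² − 27z − 27·198·197 ≤ 0 and hence z ≤ (1/2)[27 + √(729 + 4·1053162)] = (1/2)[27 + √4213377] ≈ (1/2)(27 + 2052.6512) = 1039.8256.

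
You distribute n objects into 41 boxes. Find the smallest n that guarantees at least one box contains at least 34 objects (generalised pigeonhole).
n = (34 − 1)·41 + 1 = 1354

By the generalised pigeonhole principle, to guarantee some box contains ≥ r objects we need more than (r − 1) · k objects total. Threshold: n = (r − 1) · k + 1. With r = 34 and k = 41: n = 33 · 41 + 1 = 1353 + 1 = 1354. For n = 1353 = 33 · 41, we can put exactly 33 objects in every box, avoiding 34 in any single one — so 1354 is tight.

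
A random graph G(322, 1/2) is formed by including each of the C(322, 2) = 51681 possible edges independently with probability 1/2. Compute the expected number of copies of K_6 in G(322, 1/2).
E[# K_6] = C(322, 6) · (1/2)^C(6, 2) = 1477254941008 / 2^15 = 92328433813/2048 ≈ 45082243.072754

For each 6-subset S of vertices (there are C(322, 6) = 1477254941008 such S), let X_S = 1 if S induces a K_6 (all C(6, 2) = 15 edges present). Then P(X_S = 1) = (1/2)^15 = 1/32768. By linearity of expectation, E[# K_6] = C(322, 6) · (1/2)^15 = 1477254941008 / 32768 = 92328433813/2048 ≈ 45082243.072754.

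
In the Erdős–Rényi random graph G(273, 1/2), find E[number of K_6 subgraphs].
E[# K_6] = C(273, 6) · (1/2)^C(6, 2) = 544025408472 / 2^15 = 68003176059/4096 ≈ 16602337.905029

For each 6-subset S of vertices (there are C(273, 6) = 544025408472 such S), let X_S = 1 if S induces a K_6 (all C(6, 2) = 15 edges present). Then P(X_S = 1) = (1/2)^15 = 1/32768. By linearity of expectation, E[# K_6] = C(273, 6) · (1/2)^15 = 544025408472 / 32768 = 68003176059/4096 ≈ 16602337.905029.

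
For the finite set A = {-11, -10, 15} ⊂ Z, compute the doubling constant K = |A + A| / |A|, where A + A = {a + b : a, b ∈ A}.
K = |A + A| / |A| = 6/3 = 2

Enumerate A + A = {a + b : a, b ∈ A}. With |A| = 3, there are |A|^2 = 9 ordered sum pairs; collecting distinct values, A + A = {-22, -21, -20, 4, 5, 30}, so |A + A| = 6. Thus K = 6/3 = 2. For comparison, the minimum possible |A + A| over all 3-element sets is 2·3 − 1 = 5 (so min K = 5/3), attained only by arithmetic progressions.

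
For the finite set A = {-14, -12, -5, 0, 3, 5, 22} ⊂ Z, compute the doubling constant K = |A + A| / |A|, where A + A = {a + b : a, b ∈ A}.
K = |A + A| / |A| = 24/7

Enumerate A + A = {a + b : a, b ∈ A}. With |A| = 7, there are |A|^2 = 49 ordered sum pairs; collecting distinct values, A + A = {-28, -26, -24, -19, -17, -14, -12, -11, -10, -9, -7, -5, -2, 0, 3, 5, 6, 8, 10, 17, 22, 25, 27, 44}, so |A + A| = 24. Thus K = 24/7. For comparison, the minimum possible |A + A| over all 7-element sets is 2·7 − 1 = 13 (so min K = 13/7), attained only by arithmetic progressions.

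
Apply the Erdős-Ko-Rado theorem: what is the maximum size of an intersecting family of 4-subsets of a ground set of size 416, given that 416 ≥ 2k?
max |F| = C(415, 3) = 11826255

Erdős-Ko-Rado (1961): when n ≥ 2k, max |F| = C(n−1, k−1). The bound is attained by the star {A : i ∈ A} for any fixed i ∈ [n]. Here C(416−1, 4−1) = C(415, 3) = 11826255.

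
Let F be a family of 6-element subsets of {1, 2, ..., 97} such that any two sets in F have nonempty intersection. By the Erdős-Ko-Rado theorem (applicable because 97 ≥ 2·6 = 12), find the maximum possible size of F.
max |F| = C(96, 5) = 61124064

The Erdős-Ko-Rado theorem states: for n ≥ 2k, an intersecting family of k-subsets of an n-element set has size at most C(n − 1, k − 1), with equality for 'star' families {A ⊆ [n] : |A| = k, i ∈ A} (fix an element i). For n = 97, k = 6: C(96, 5) = 61124064.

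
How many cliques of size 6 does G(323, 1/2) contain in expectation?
E[# K_6] = C(323, 6) · (1/2)^C(6, 2) = 1505215602352 / 2^15 = 94075975147/2048 ≈ 45935534.739746

For each 6-subset S of vertices (there are C(323, 6) = 1505215602352 such S), let X_S = 1 if S induces a K_6 (all C(6, 2) = 15 edges present). Then P(X_S = 1) = (1/2)^15 = 1/32768. By linearity of expectation, E[# K_6] = C(323, 6) · (1/2)^15 = 1505215602352 / 32768 = 94075975147/2048 ≈ 45935534.739746.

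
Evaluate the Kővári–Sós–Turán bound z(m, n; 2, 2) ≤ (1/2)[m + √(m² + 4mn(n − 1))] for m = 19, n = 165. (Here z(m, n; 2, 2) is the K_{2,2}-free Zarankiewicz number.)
z(19, 165; 2, 2) ≤ (1/2)[19 + √(19² + 4·19·165·164)] = (1/2)[19 + √2056921] = 726.5985

Kővári–Sós–Turán: let r_1, ..., r_19 be the row sums and z = Σ r_i the total number of 1s. Each pair of columns can share at most one row with both entries 1 (else a 2×2 all-ones block appears), so Σ_i C(r_i, 2) ≤ C(165, 2) = 13530. By convexity Σ_i C(r_i, 2) ≥ 19·C(z/19, 2) = z(z − 19)/(2·19), giving z² − 19z − 19·165·164 ≤ 0 and hence z ≤ (1/2)[19 + √(361 + 4·514140)] = (1/2)[19 + √2056921] ≈ (1/2)(19 + 1434.197) = 726.5985.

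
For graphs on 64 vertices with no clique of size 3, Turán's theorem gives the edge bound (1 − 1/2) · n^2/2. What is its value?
Turán density bound = (1/2) · 64^2/2 = 1024

Turán's theorem: ex(n, K_{r+1}) is achieved by the complete r-partite Turán graph T(n, r) with parts as balanced as possible, and is at most (1 − 1/r) · n^2/2. For r = 2, n = 64: the density bound is (1/2) · 4096/2 = 1024. Since 2 ∣ 64, the Turán graph T(64, 2) has parts of equal size 32, and its edge count e(T(64, 2)) = 1024 attains the density bound exactly.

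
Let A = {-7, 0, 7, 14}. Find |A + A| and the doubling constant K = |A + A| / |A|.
K = |A + A| / |A| = 7/4

Enumerate A + A = {a + b : a, b ∈ A}. With |A| = 4, there are |A|^2 = 16 ordered sum pairs; collecting distinct values, A + A = {-14, -7, 0, 7, 14, 21, 28}, so |A + A| = 7. Thus K = 7/4. Here |A + A| = 2|A| − 1 = 7, the minimum possible — so K = 7/4 is minimal, which holds iff A is an arithmetic progression.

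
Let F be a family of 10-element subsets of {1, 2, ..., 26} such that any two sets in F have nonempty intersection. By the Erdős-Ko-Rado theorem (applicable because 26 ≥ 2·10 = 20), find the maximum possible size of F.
max |F| = C(25, 9) = 2042975

The Erdős-Ko-Rado theorem states: for n ≥ 2k, an intersecting family of k-subsets of an n-element set has size at most C(n − 1, k − 1), with equality for 'star' families {A ⊆ [n] : |A| = k, i ∈ A} (fix an element i). For n = 26, k = 10: C(25, 9) = 2042975.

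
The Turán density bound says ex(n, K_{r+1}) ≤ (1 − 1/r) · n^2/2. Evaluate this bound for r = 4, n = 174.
Turán density bound = (3/4) · 174^2/2 = 22707/2 ≈ 11353.5

Turán's theorem: ex(n, K_{r+1}) is achieved by the complete r-partite Turán graph T(n, r) with parts as balanced as possible, and is at most (1 − 1/r) · n^2/2. For r = 4, n = 174: the density bound is (3/4) · 30276/2 = 22707/2 ≈ 11353.5. The integer-valued extremum is e(T(174, 4)) = 11353, which is strictly less than the density bound 22707/2 since 4 ∤ 174 (the parts of T(174, 4) cannot all be equal).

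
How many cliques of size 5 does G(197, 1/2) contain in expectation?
E[# K_5] = C(197, 5) · (1/2)^C(5, 2) = 2349279569 / 2^10 ≈ 2294218.329102

For each 5-subset S of vertices (there are C(197, 5) = 2349279569 such S), let X_S = 1 if S induces a K_5 (all C(5, 2) = 10 edges present). Then P(X_S = 1) = (1/2)^10 = 1/1024. By linearity of expectation, E[# K_5] = C(197, 5) · (1/2)^10 = 2349279569 / 1024 ≈ 2294218.329102.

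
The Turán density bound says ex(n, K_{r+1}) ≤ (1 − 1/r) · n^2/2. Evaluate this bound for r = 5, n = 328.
Turán density bound = (4/5) · 328^2/2 = 215168/5 ≈ 43033.6

Turán's theorem: ex(n, K_{r+1}) is achieved by the complete r-partite Turán graph T(n, r) with parts as balanced as possible, and is at most (1 − 1/r) · n^2/2. For r = 5, n = 328: the density bound is (4/5) · 107584/2 = 215168/5 ≈ 43033.6. The integer-valued extremum is e(T(328, 5)) = 43033, which is strictly less than the density bound 215168/5 since 5 ∤ 328 (the parts of T(328, 5) cannot all be equal).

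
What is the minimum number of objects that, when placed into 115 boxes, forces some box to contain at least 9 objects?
n = (9 − 1)·115 + 1 = 921

By the generalised pigeonhole principle, to guarantee some box contains ≥ r objects we need more than (r − 1) · k objects total. Threshold: n = (r − 1) · k + 1. With r = 9 and k = 115: n = 8 · 115 + 1 = 920 + 1 = 921. For n = 920 = 8 · 115, we can put exactly 8 objects in every box, avoiding 9 in any single one — so 921 is tight.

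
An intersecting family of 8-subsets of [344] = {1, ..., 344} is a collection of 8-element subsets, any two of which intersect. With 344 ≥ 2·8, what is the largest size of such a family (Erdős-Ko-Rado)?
max |F| = C(343, 7) = 104200375748469

The Erdős-Ko-Rado theorem states: for n ≥ 2k, an intersecting family of k-subsets of an n-element set has size at most C(n − 1, k − 1), with equality for 'star' families {A ⊆ [n] : |A| = k, i ∈ A} (fix an element i). For n = 344, k = 8: C(343, 7) = 104200375748469.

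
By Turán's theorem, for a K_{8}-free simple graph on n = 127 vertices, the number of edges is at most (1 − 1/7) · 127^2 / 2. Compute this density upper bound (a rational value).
Turán density bound = (6/7) · 127^2/2 = 48387/7 ≈ 6912.4286

Turán's theorem: ex(n, K_{r+1}) is achieved by the complete r-partite Turán graph T(n, r) with parts as balanced as possible, and is at most (1 − 1/r) · n^2/2. For r = 7, n = 127: the density bound is (6/7) · 16129/2 = 48387/7 ≈ 6912.4286. The integer-valued extremum is e(T(127, 7)) = 6912, which is strictly less than the density bound 48387/7 since 7 ∤ 127 (the parts of T(127, 7) cannot all be equal).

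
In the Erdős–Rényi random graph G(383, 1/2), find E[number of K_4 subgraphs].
E[# K_4] = C(383, 4) · (1/2)^C(4, 2) = 882590945 / 2^6 = 13790483.515625

For each 4-subset S of vertices (there are C(383, 4) = 882590945 such S), let X_S = 1 if S induces a K_4 (all C(4, 2) = 6 edges present). Then P(X_S = 1) = (1/2)^6 = 1/64. By linearity of expectation, E[# K_4] = C(383, 4) · (1/2)^6 = 882590945 / 64 = 13790483.515625.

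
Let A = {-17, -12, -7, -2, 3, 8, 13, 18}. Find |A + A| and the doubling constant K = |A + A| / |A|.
K = |A + A| / |A| = 15/8

Enumerate A + A = {a + b : a, b ∈ A}. With |A| = 8, there are |A|^2 = 64 ordered sum pairs; collecting distinct values, A + A = {-34, -29, -24, -19, -14, -9, -4, 1, 6, 11, 16, 21, 26, 31, 36}, so |A + A| = 15. Thus K = 15/8. Here |A + A| = 2|A| − 1 = 15, the minimum possible — so K = 15/8 is minimal, which holds iff A is an arithmetic progression.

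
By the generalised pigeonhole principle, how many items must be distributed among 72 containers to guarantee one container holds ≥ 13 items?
n = (13 − 1)·72 + 1 = 865

By the generalised pigeonhole principle, to guarantee some box contains ≥ r objects we need more than (r − 1) · k objects total. Threshold: n = (r − 1) · k + 1. With r = 13 and k = 72: n = 12 · 72 + 1 = 864 + 1 = 865. For n = 864 = 12 · 72, we can put exactly 12 objects in every box, avoiding 13 in any single one — so 865 is tight.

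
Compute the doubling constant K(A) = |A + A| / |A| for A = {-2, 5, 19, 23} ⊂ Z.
K = |A + A| / |A| = 10/4 = 5/2

Enumerate A + A = {a + b : a, b ∈ A}. With |A| = 4, there are |A|^2 = 16 ordered sum pairs; collecting distinct values, A + A = {-4, 3, 10, 17, 21, 24, 28, 38, 42, 46}, so |A + A| = 10. Thus K = 10/4 = 5/2. For comparison, the minimum possible |A + A| over all 4-element sets is 2·4 − 1 = 7 (so min K = 7/4), attained only by arithmetic progressions.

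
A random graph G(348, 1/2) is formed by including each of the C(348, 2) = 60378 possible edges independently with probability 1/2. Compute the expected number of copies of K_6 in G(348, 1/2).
E[# K_6] = C(348, 6) · (1/2)^C(6, 2) = 2362239780292 / 2^15 = 590559945073/8192 ≈ 72089837.045044

For each 6-subset S of vertices (there are C(348, 6) = 2362239780292 such S), let X_S = 1 if S induces a K_6 (all C(6, 2) = 15 edges present). Then P(X_S = 1) = (1/2)^15 = 1/32768. By linearity of expectation, E[# K_6] = C(348, 6) · (1/2)^15 = 2362239780292 / 32768 = 590559945073/8192 ≈ 72089837.045044.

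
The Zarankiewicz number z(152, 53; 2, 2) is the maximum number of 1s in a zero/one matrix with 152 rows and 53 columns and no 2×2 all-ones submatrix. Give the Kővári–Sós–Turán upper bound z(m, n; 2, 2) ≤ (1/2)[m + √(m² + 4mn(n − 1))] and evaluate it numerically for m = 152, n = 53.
z(152, 53; 2, 2) ≤ (1/2)[152 + √(152² + 4·152·53·52)] = (1/2)[152 + √1698752] = 727.6809

Kővári–Sós–Turán: let r_1, ..., r_152 be the row sums and z = Σ r_i the total number of 1s. Each pair of columns can share at most one row with both entries 1 (else a 2×2 all-ones block appears), so Σ_i C(r_i, 2) ≤ C(53, 2) = 1378. By convexity Σ_i C(r_i, 2) ≥ 152·C(z/152, 2) = z(z − 152)/(2·152), giving z² − 152z − 152·53·52 ≤ 0 and hence z ≤ (1/2)[152 + √(23104 + 4·418912)] = (1/2)[152 + √1698752] ≈ (1/2)(152 + 1303.3618) = 727.6809.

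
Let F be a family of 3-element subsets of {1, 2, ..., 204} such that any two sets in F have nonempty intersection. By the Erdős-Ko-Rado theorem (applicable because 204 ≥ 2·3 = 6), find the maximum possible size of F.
max |F| = C(203, 2) = 20503

Erdős-Ko-Rado (1961): when n ≥ 2k, max |F| = C(n−1, k−1). The bound is attained by the star {A : i ∈ A} for any fixed i ∈ [n]. Here C(204−1, 3−1) = C(203, 2) = 20503.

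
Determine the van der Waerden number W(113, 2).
W(113, 2) = 113 + 1 = 114

A 2-term AP is any pair of integers, so a monochromatic 2-AP exists iff some colour is used at least twice. With 113 colours, the colouring i ↦ i on {1, ..., 113} uses each colour once, avoiding any monochromatic pair, so W(113, 2) > 113. For {1, ..., 114}, pigeonhole forces two integers of the same colour, which form a monochromatic 2-AP. Hence W(113, 2) = 114.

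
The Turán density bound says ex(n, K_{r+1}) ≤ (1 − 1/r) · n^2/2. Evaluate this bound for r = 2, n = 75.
Turán density bound = (1/2) · 75^2/2 = 5625/4 ≈ 1406.25

Turán's theorem: ex(n, K_{r+1}) is achieved by the complete r-partite Turán graph T(n, r) with parts as balanced as possible, and is at most (1 − 1/r) · n^2/2. For r = 2, n = 75: the density bound is (1/2) · 5625/2 = 5625/4 ≈ 1406.25. The integer-valued extremum is e(T(75, 2)) = 1406, which is strictly less than the density bound 5625/4 since 2 ∤ 75 (the parts of T(75, 2) cannot all be equal).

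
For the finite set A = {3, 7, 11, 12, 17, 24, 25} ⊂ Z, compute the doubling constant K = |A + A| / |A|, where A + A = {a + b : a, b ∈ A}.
K = |A + A| / |A| = 24/7

Enumerate A + A = {a + b : a, b ∈ A}. With |A| = 7, there are |A|^2 = 49 ordered sum pairs; collecting distinct values, A + A = {6, 10, 14, 15, 18, 19, 20, 22, 23, 24, 27, 28, 29, 31, 32, 34, 35, 36, 37, 41, 42, 48, 49, 50}, so |A + A| = 24. Thus K = 24/7. For comparison, the minimum possible |A + A| over all 7-element sets is 2·7 − 1 = 13 (so min K = 13/7), attained only by arithmetic progressions.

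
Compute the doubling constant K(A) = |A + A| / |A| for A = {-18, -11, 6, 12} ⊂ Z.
K = |A + A| / |A| = 10/4 = 5/2

Enumerate A + A = {a + b : a, b ∈ A}. With |A| = 4, there are |A|^2 = 16 ordered sum pairs; collecting distinct values, A + A = {-36, -29, -22, -12, -6, -5, 1, 12, 18, 24}, so |A + A| = 10. Thus K = 10/4 = 5/2. For comparison, the minimum possible |A + A| over all 4-element sets is 2·4 − 1 = 7 (so min K = 7/4), attained only by arithmetic progressions.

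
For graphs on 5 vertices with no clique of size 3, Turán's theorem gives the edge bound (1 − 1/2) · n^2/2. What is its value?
Turán density bound = (1/2) · 5^2/2 = 25/4 ≈ 6.25

Turán's theorem: ex(n, K_{r+1}) is achieved by the complete r-partite Turán graph T(n, r) with parts as balanced as possible, and is at most (1 − 1/r) · n^2/2. For r = 2, n = 5: the density bound is (1/2) · 25/2 = 25/4 ≈ 6.25. The integer-valued extremum is e(T(5, 2)) = 6, which is strictly less than the density bound 25/4 since 2 ∤ 5 (the parts of T(5, 2) cannot all be equal).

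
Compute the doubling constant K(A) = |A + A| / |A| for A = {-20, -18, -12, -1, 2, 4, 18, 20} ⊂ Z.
K = |A + A| / |A| = 30/8 = 15/4

Enumerate A + A = {a + b : a, b ∈ A}. With |A| = 8, there are |A|^2 = 64 ordered sum pairs; collecting distinct values, A + A = {-40, -38, -36, -32, -30, -24, -21, -19, -18, -16, -14, -13, -10, -8, -2, 0, 1, 2, 3, 4, 6, 8, 17, 19, 20, 22, 24, 36, 38, 40}, so |A + A| = 30. Thus K = 30/8 = 15/4. For comparison, the minimum possible |A + A| over all 8-element sets is 2·8 − 1 = 15 (so min K = 15/8), attained only by arithmetic progressions.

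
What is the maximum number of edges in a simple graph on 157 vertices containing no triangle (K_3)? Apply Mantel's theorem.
ex(157, K_3) = ⌊157^2/4⌋ = 6162

Mantel (1907): a triangle-free graph on n vertices has at most ⌊n^2/4⌋ edges, with equality for the complete bipartite graph K_{⌊n/2⌋, ⌈n/2⌉}. For n = 157: ⌊157^2/4⌋ = ⌊24649/4⌋ = 6162. The extremal graph is K_{78, 79}, which has 78·79 = 6162 edges.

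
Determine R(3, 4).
R(3, 4) = 9

Lower bound: an explicit 2-colouring of K_{8} (typically a Paley-type or other structured construction) avoids a red K_3 and a blue K_4, showing R(3, 4) > 8.
Upper bound: the Erdős–Szekeres recurrence R(r, t') ≤ R(r−1, t') + R(r, t'−1) (with the −1 refinement when both summands are even) yields R(3, 4) ≤ 9.
Hence R(3, 4) = 9.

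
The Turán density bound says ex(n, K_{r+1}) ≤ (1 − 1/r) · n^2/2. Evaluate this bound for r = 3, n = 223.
Turán density bound = (2/3) · 223^2/2 = 49729/3 ≈ 16576.3333

Turán's theorem: ex(n, K_{r+1}) is achieved by the complete r-partite Turán graph T(n, r) with parts as balanced as possible, and is at most (1 − 1/r) · n^2/2. For r = 3, n = 223: the density bound is (2/3) · 49729/2 = 49729/3 ≈ 16576.3333. The integer-valued extremum is e(T(223, 3)) = 16576, which is strictly less than the density bound 49729/3 since 3 ∤ 223 (the parts of T(223, 3) cannot all be equal).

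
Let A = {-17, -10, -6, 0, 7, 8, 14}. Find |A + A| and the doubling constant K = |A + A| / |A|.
K = |A + A| / |A| = 24/7

Enumerate A + A = {a + b : a, b ∈ A}. With |A| = 7, there are |A|^2 = 49 ordered sum pairs; collecting distinct values, A + A = {-34, -27, -23, -20, -17, -16, -12, -10, -9, -6, -3, -2, 0, 1, 2, 4, 7, 8, 14, 15, 16, 21, 22, 28}, so |A + A| = 24. Thus K = 24/7. For comparison, the minimum possible |A + A| over all 7-element sets is 2·7 − 1 = 13 (so min K = 13/7), attained only by arithmetic progressions.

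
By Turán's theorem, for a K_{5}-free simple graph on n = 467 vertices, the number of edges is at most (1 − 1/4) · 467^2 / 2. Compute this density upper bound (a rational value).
Turán density bound = (3/4) · 467^2/2 = 654267/8 ≈ 81783.375

Turán's theorem: ex(n, K_{r+1}) is achieved by the complete r-partite Turán graph T(n, r) with parts as balanced as possible, and is at most (1 − 1/r) · n^2/2. For r = 4, n = 467: the density bound is (3/4) · 218089/2 = 654267/8 ≈ 81783.375. The integer-valued extremum is e(T(467, 4)) = 81783, which is strictly less than the density bound 654267/8 since 4 ∤ 467 (the parts of T(467, 4) cannot all be equal).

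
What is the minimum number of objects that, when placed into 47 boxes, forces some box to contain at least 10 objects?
n = (10 − 1)·47 + 1 = 424

By the generalised pigeonhole principle, to guarantee some box contains ≥ r objects we need more than (r − 1) · k objects total. Threshold: n = (r − 1) · k + 1. With r = 10 and k = 47: n = 9 · 47 + 1 = 423 + 1 = 424. For n = 423 = 9 · 47, we can put exactly 9 objects in every box, avoiding 10 in any single one — so 424 is tight.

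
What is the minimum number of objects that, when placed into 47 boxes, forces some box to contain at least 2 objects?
n = (2 − 1)·47 + 1 = 48

By the generalised pigeonhole principle, to guarantee some box contains ≥ r objects we need more than (r − 1) · k objects total. Threshold: n = (r − 1) · k + 1. With r = 2 and k = 47: n = 1 · 47 + 1 = 47 + 1 = 48. For n = 47 = 1 · 47, we can put exactly 1 objects in every box, avoiding 2 in any single one — so 48 is tight.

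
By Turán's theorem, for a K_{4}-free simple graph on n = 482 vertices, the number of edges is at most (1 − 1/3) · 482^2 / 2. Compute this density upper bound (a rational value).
Turán density bound = (2/3) · 482^2/2 = 232324/3 ≈ 77441.3333

Turán's theorem: ex(n, K_{r+1}) is achieved by the complete r-partite Turán graph T(n, r) with parts as balanced as possible, and is at most (1 − 1/r) · n^2/2. For r = 3, n = 482: the density bound is (2/3) · 232324/2 = 232324/3 ≈ 77441.3333. The integer-valued extremum is e(T(482, 3)) = 77441, which is strictly less than the density bound 232324/3 since 3 ∤ 482 (the parts of T(482, 3) cannot all be equal).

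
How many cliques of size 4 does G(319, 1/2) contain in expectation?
E[# K_4] = C(319, 4) · (1/2)^C(4, 2) = 423402001 / 2^6 = 6615656.265625

For each 4-subset S of vertices (there are C(319, 4) = 423402001 such S), let X_S = 1 if S induces a K_4 (all C(4, 2) = 6 edges present). Then P(X_S = 1) = (1/2)^6 = 1/64. By linearity of expectation, E[# K_4] = C(319, 4) · (1/2)^6 = 423402001 / 64 = 6615656.265625.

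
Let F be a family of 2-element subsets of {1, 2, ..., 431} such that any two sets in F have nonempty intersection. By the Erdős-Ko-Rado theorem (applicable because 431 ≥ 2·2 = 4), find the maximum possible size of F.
max |F| = C(430, 1) = 430

Erdős-Ko-Rado (1961): when n ≥ 2k, max |F| = C(n−1, k−1). The bound is attained by the star {A : i ∈ A} for any fixed i ∈ [n]. Here C(431−1, 2−1) = C(430, 1) = 430.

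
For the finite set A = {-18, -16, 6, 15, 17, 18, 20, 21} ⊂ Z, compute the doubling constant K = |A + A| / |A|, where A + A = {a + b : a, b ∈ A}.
K = |A + A| / |A| = 31/8

Enumerate A + A = {a + b : a, b ∈ A}. With |A| = 8, there are |A|^2 = 64 ordered sum pairs; collecting distinct values, A + A = {-36, -34, -32, -12, -10, -3, -1, 0, 1, 2, 3, 4, 5, 12, 21, 23, 24, 26, 27, 30, 32, 33, 34, 35, 36, 37, 38, 39, 40, 41, 42}, so |A + A| = 31. Thus K = 31/8. For comparison, the minimum possible |A + A| over all 8-element sets is 2·8 − 1 = 15 (so min K = 15/8), attained only by arithmetic progressions.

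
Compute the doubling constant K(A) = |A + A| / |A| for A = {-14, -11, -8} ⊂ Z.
K = |A + A| / |A| = 5/3

Enumerate A + A = {a + b : a, b ∈ A}. With |A| = 3, there are |A|^2 = 9 ordered sum pairs; collecting distinct values, A + A = {-28, -25, -22, -19, -16}, so |A + A| = 5. Thus K = 5/3. Here |A + A| = 2|A| − 1 = 5, the minimum possible — so K = 5/3 is minimal, which holds iff A is an arithmetic progression.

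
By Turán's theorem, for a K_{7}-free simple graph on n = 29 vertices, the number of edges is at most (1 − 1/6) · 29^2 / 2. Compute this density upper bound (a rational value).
Turán density bound = (5/6) · 29^2/2 = 4205/12 ≈ 350.4167

Turán's theorem: ex(n, K_{r+1}) is achieved by the complete r-partite Turán graph T(n, r) with parts as balanced as possible, and is at most (1 − 1/r) · n^2/2. For r = 6, n = 29: the density bound is (5/6) · 841/2 = 4205/12 ≈ 350.4167. The integer-valued extremum is e(T(29, 6)) = 350, which is strictly less than the density bound 4205/12 since 6 ∤ 29 (the parts of T(29, 6) cannot all be equal).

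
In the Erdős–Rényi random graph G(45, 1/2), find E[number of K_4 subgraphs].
E[# K_4] = C(45, 4) · (1/2)^C(4, 2) = 148995 / 2^6 = 2328.046875

For each 4-subset S of vertices (there are C(45, 4) = 148995 such S), let X_S = 1 if S induces a K_4 (all C(4, 2) = 6 edges present). Then P(X_S = 1) = (1/2)^6 = 1/64. By linearity of expectation, E[# K_4] = C(45, 4) · (1/2)^6 = 148995 / 64 = 2328.046875.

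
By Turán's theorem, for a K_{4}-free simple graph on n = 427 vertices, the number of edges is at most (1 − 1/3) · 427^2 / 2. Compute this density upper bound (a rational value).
Turán density bound = (2/3) · 427^2/2 = 182329/3 ≈ 60776.3333

Turán's theorem: ex(n, K_{r+1}) is achieved by the complete r-partite Turán graph T(n, r) with parts as balanced as possible, and is at most (1 − 1/r) · n^2/2. For r = 3, n = 427: the density bound is (2/3) · 182329/2 = 182329/3 ≈ 60776.3333. The integer-valued extremum is e(T(427, 3)) = 60776, which is strictly less than the density bound 182329/3 since 3 ∤ 427 (the parts of T(427, 3) cannot all be equal).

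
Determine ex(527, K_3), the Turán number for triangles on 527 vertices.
ex(527, K_3) = ⌊527^2/4⌋ = 69432

Mantel (1907): a triangle-free graph on n vertices has at most ⌊n^2/4⌋ edges, with equality for the complete bipartite graph K_{⌊n/2⌋, ⌈n/2⌉}. For n = 527: ⌊527^2/4⌋ = ⌊277729/4⌋ = 69432. The extremal graph is K_{263, 264}, which has 263·264 = 69432 edges.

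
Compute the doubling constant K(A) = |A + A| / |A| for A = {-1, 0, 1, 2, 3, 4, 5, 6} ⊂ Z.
K = |A + A| / |A| = 15/8

Enumerate A + A = {a + b : a, b ∈ A}. With |A| = 8, there are |A|^2 = 64 ordered sum pairs; collecting distinct values, A + A = {-2, -1, 0, 1, 2, 3, 4, 5, 6, 7, 8, 9, 10, 11, 12}, so |A + A| = 15. Thus K = 15/8. Here |A + A| = 2|A| − 1 = 15, the minimum possible — so K = 15/8 is minimal, which holds iff A is an arithmetic progression.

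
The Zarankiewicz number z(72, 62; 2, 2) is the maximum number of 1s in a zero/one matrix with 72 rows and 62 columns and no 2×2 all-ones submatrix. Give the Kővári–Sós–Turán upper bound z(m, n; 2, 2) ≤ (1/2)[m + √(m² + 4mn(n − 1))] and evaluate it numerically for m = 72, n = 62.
z(72, 62; 2, 2) ≤ (1/2)[72 + √(72² + 4·72·62·61)] = (1/2)[72 + √1094400] = 559.0679

Kővári–Sós–Turán: let r_1, ..., r_72 be the row sums and z = Σ r_i the total number of 1s. Each pair of columns can share at most one row with both entries 1 (else a 2×2 all-ones block appears), so Σ_i C(r_i, 2) ≤ C(62, 2) = 1891. By convexity Σ_i C(r_i, 2) ≥ 72·C(z/72, 2) = z(z − 72)/(2·72), giving z² − 72z − 72·62·61 ≤ 0 and hence z ≤ (1/2)[72 + √(5184 + 4·272304)] = (1/2)[72 + √1094400] ≈ (1/2)(72 + 1046.1357) = 559.0679.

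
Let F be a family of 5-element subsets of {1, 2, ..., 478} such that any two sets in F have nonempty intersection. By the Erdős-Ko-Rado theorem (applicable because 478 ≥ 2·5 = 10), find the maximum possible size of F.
max |F| = C(477, 4) = 2130031575

Erdős-Ko-Rado (1961): when n ≥ 2k, max |F| = C(n−1, k−1). The bound is attained by the star {A : i ∈ A} for any fixed i ∈ [n]. Here C(478−1, 5−1) = C(477, 4) = 2130031575.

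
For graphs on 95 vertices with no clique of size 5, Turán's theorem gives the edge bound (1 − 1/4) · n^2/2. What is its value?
Turán density bound = (3/4) · 95^2/2 = 27075/8 ≈ 3384.375

Turán's theorem: ex(n, K_{r+1}) is achieved by the complete r-partite Turán graph T(n, r) with parts as balanced as possible, and is at most (1 − 1/r) · n^2/2. For r = 4, n = 95: the density bound is (3/4) · 9025/2 = 27075/8 ≈ 3384.375. The integer-valued extremum is e(T(95, 4)) = 3384, which is strictly less than the density bound 27075/8 since 4 ∤ 95 (the parts of T(95, 4) cannot all be equal).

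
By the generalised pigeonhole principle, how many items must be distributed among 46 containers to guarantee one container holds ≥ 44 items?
n = (44 − 1)·46 + 1 = 1979

By the generalised pigeonhole principle, to guarantee some box contains ≥ r objects we need more than (r − 1) · k objects total. Threshold: n = (r − 1) · k + 1. With r = 44 and k = 46: n = 43 · 46 + 1 = 1978 + 1 = 1979. For n = 1978 = 43 · 46, we can put exactly 43 objects in every box, avoiding 44 in any single one — so 1979 is tight.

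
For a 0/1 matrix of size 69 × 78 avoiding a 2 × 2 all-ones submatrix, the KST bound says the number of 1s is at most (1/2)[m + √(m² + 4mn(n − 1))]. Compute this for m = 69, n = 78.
z(69, 78; 2, 2) ≤ (1/2)[69 + √(69² + 4·69·78·77)] = (1/2)[69 + √1662417] = 679.1738

Kővári–Sós–Turán: let r_1, ..., r_69 be the row sums and z = Σ r_i the total number of 1s. Each pair of columns can share at most one row with both entries 1 (else a 2×2 all-ones block appears), so Σ_i C(r_i, 2) ≤ C(78, 2) = 3003. By convexity Σ_i C(r_i, 2) ≥ 69·C(z/69, 2) = z(z − 69)/(2·69), giving z² − 69z − 69·78·77 ≤ 0 and hence z ≤ (1/2)[69 + √(4761 + 4·414414)] = (1/2)[69 + √1662417] ≈ (1/2)(69 + 1289.3475) = 679.1738.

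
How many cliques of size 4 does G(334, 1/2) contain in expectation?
E[# K_4] = C(334, 4) · (1/2)^C(4, 2) = 509267001 / 2^6 = 7957296.890625

For each 4-subset S of vertices (there are C(334, 4) = 509267001 such S), let X_S = 1 if S induces a K_4 (all C(4, 2) = 6 edges present). Then P(X_S = 1) = (1/2)^6 = 1/64. By linearity of expectation, E[# K_4] = C(334, 4) · (1/2)^6 = 509267001 / 64 = 7957296.890625.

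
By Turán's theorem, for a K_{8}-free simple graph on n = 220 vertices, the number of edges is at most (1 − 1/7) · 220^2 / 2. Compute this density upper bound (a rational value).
Turán density bound = (6/7) · 220^2/2 = 145200/7 ≈ 20742.8571

Turán's theorem: ex(n, K_{r+1}) is achieved by the complete r-partite Turán graph T(n, r) with parts as balanced as possible, and is at most (1 − 1/r) · n^2/2. For r = 7, n = 220: the density bound is (6/7) · 48400/2 = 145200/7 ≈ 20742.8571. The integer-valued extremum is e(T(220, 7)) = 20742, which is strictly less than the density bound 145200/7 since 7 ∤ 220 (the parts of T(220, 7) cannot all be equal).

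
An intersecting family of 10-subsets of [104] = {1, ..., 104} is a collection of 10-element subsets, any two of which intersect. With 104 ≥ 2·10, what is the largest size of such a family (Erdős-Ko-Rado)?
max |F| = C(103, 9) = 2509710226100

The Erdős-Ko-Rado theorem states: for n ≥ 2k, an intersecting family of k-subsets of an n-element set has size at most C(n − 1, k − 1), with equality for 'star' families {A ⊆ [n] : |A| = k, i ∈ A} (fix an element i). For n = 104, k = 10: C(103, 9) = 2509710226100.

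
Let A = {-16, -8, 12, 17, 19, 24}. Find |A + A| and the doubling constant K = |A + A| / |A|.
K = |A + A| / |A| = 20/6 = 10/3

Enumerate A + A = {a + b : a, b ∈ A}. With |A| = 6, there are |A|^2 = 36 ordered sum pairs; collecting distinct values, A + A = {-32, -24, -16, -4, 1, 3, 4, 8, 9, 11, 16, 24, 29, 31, 34, 36, 38, 41, 43, 48}, so |A + A| = 20. Thus K = 20/6 = 10/3. For comparison, the minimum possible |A + A| over all 6-element sets is 2·6 − 1 = 11 (so min K = 11/6), attained only by arithmetic progressions.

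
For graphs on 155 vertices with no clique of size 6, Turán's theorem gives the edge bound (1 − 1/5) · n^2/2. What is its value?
Turán density bound = (4/5) · 155^2/2 = 9610

Turán's theorem: ex(n, K_{r+1}) is achieved by the complete r-partite Turán graph T(n, r) with parts as balanced as possible, and is at most (1 − 1/r) · n^2/2. For r = 5, n = 155: the density bound is (4/5) · 24025/2 = 9610. Since 5 ∣ 155, the Turán graph T(155, 5) has parts of equal size 31, and its edge count e(T(155, 5)) = 9610 attains the density bound exactly.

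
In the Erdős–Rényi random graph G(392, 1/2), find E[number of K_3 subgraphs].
E[# K_3] = C(392, 3) · (1/2)^C(3, 2) = 9962680 / 2^3 = 1245335

For each 3-subset S of vertices (there are C(392, 3) = 9962680 such S), let X_S = 1 if S induces a K_3 (all C(3, 2) = 3 edges present). Then P(X_S = 1) = (1/2)^3 = 1/8. By linearity of expectation, E[# K_3] = C(392, 3) · (1/2)^3 = 9962680 / 8 = 1245335.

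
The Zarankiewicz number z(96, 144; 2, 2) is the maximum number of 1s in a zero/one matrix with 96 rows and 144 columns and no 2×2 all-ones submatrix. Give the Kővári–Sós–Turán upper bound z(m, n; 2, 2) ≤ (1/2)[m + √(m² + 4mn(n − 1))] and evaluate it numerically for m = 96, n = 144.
z(96, 144; 2, 2) ≤ (1/2)[96 + √(96² + 4·96·144·143)] = (1/2)[96 + √7916544] = 1454.8177

Kővári–Sós–Turán: let r_1, ..., r_96 be the row sums and z = Σ r_i the total number of 1s. Each pair of columns can share at most one row with both entries 1 (else a 2×2 all-ones block appears), so Σ_i C(r_i, 2) ≤ C(144, 2) = 10296. By convexity Σ_i C(r_i, 2) ≥ 96·C(z/96, 2) = z(z − 96)/(2·96), giving z² − 96z − 96·144·143 ≤ 0 and hence z ≤ (1/2)[96 + √(9216 + 4·1976832)] = (1/2)[96 + √7916544] ≈ (1/2)(96 + 2813.6354) = 1454.8177.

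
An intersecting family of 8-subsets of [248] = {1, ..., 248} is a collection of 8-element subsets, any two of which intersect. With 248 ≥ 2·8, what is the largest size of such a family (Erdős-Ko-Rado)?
max |F| = C(247, 7) = 10214006191389

The Erdős-Ko-Rado theorem states: for n ≥ 2k, an intersecting family of k-subsets of an n-element set has size at most C(n − 1, k − 1), with equality for 'star' families {A ⊆ [n] : |A| = k, i ∈ A} (fix an element i). For n = 248, k = 8: C(247, 7) = 10214006191389.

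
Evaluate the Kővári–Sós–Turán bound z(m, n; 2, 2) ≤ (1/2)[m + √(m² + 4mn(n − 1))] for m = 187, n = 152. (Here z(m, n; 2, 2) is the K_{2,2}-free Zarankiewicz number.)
z(187, 152; 2, 2) ≤ (1/2)[187 + √(187² + 4·187·152·151)] = (1/2)[187 + √17203065] = 2167.3289

Kővári–Sós–Turán: let r_1, ..., r_187 be the row sums and z = Σ r_i the total number of 1s. Each pair of columns can share at most one row with both entries 1 (else a 2×2 all-ones block appears), so Σ_i C(r_i, 2) ≤ C(152, 2) = 11476. By convexity Σ_i C(r_i, 2) ≥ 187·C(z/187, 2) = z(z − 187)/(2·187), giving z² − 187z − 187·152·151 ≤ 0 and hence z ≤ (1/2)[187 + √(34969 + 4·4292024)] = (1/2)[187 + √17203065] ≈ (1/2)(187 + 4147.6578) = 2167.3289.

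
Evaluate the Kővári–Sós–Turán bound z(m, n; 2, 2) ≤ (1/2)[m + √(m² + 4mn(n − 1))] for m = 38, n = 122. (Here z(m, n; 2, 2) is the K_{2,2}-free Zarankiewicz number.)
z(38, 122; 2, 2) ≤ (1/2)[38 + √(38² + 4·38·122·121)] = (1/2)[38 + √2245268] = 768.2109

Kővári–Sós–Turán: let r_1, ..., r_38 be the row sums and z = Σ r_i the total number of 1s. Each pair of columns can share at most one row with both entries 1 (else a 2×2 all-ones block appears), so Σ_i C(r_i, 2) ≤ C(122, 2) = 7381. By convexity Σ_i C(r_i, 2) ≥ 38·C(z/38, 2) = z(z − 38)/(2·38), giving z² − 38z − 38·122·121 ≤ 0 and hence z ≤ (1/2)[38 + √(1444 + 4·560956)] = (1/2)[38 + √2245268] ≈ (1/2)(38 + 1498.4218) = 768.2109.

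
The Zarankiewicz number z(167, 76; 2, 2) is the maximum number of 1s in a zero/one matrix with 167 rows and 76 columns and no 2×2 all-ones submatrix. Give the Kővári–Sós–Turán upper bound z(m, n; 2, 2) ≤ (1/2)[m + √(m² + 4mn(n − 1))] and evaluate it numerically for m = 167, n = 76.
z(167, 76; 2, 2) ≤ (1/2)[167 + √(167² + 4·167·76·75)] = (1/2)[167 + √3835489] = 1062.7202

Kővári–Sós–Turán: let r_1, ..., r_167 be the row sums and z = Σ r_i the total number of 1s. Each pair of columns can share at most one row with both entries 1 (else a 2×2 all-ones block appears), so Σ_i C(r_i, 2) ≤ C(76, 2) = 2850. By convexity Σ_i C(r_i, 2) ≥ 167·C(z/167, 2) = z(z − 167)/(2·167), giving z² − 167z − 167·76·75 ≤ 0 and hence z ≤ (1/2)[167 + √(27889 + 4·951900)] = (1/2)[167 + √3835489] ≈ (1/2)(167 + 1958.4405) = 1062.7202.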